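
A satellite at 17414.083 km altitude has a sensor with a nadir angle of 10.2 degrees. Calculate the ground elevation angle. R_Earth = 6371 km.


r = R_E + alt = 23785.0830 km
Law of sines in the satellite / Earth-center / ground-point triangle:
  sin(nadir)/R_E = sin(90 + el)/r  =>  cos(el) = (r/R_E)*sin(nadir)
cos(el) = (23785.0830 / 6371.0000) * sin(10.2 deg) = 0.6611168
el = arccos(0.6611168) = 48.6149 deg
(Earth-central angle = 90 - nadir - el = 31.1851 deg)

48.6149 degrees


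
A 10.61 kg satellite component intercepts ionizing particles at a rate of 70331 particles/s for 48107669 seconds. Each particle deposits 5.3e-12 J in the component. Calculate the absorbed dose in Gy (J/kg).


Total energy deposited = rate * time * E_per
  = 70331 * 48107669 * 5.3e-12 = 17.9323 J
Dose = E_total / mass = 17.9323 / 10.61
Dose = 1.6901 Gy

1.6901 Gy


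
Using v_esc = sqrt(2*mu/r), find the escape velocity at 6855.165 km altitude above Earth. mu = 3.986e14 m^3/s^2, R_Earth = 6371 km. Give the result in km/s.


r = 6371.0 + 6855.165 = 13226.1650 km = 1.3226165e+07 m
v_esc = sqrt(2*mu/r) = sqrt(2*3.986e14 / 1.3226165e+07)
v_esc = 7763.6630 m/s = 7.7637 km/s

7.7637 km/s


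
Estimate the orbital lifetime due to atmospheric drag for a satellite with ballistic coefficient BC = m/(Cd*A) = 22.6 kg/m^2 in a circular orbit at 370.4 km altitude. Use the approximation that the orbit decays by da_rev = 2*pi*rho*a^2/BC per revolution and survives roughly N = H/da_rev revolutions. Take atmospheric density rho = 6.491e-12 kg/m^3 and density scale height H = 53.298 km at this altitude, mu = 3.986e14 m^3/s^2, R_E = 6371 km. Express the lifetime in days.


a = R_E + alt = 6741.4000 km = 6.7414e+06 m
da_rev = 2*pi*rho*a^2/BC = 2*pi*6.491e-12*(6.7414e+06)^2/22.6 = 82.013101 m per revolution
N = H/da_rev = 53298.0000 m / 82.013101 m = 649.8718 revolutions
P = 2*pi*sqrt(a^3/mu) = 5508.5382 s
lifetime = N*P = 649.8718 * 5508.5382 = 3.5798435e+06 s = 41.4334 days

41.4334 days


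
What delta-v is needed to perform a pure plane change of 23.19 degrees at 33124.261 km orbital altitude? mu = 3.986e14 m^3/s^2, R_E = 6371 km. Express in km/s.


r = 39495.2610 km = 3.9495261e+07 m
V = sqrt(mu/r) = 3176.8459 m/s
di = 23.19 deg = 0.4047419 rad
dV = 2*V*sin(di/2) = 2*3176.8459*sin(0.2023709)
dV = 1277.0440 m/s = 1.2770 km/s

1.2770 km/s


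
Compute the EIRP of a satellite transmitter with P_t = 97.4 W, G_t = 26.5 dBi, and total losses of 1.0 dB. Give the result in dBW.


Pt = 97.4 W = 19.8856 dBW
EIRP = Pt_dBW + Gt - losses = 19.8856 + 26.5 - 1.0 = 45.3856 dBW

45.3856 dBW


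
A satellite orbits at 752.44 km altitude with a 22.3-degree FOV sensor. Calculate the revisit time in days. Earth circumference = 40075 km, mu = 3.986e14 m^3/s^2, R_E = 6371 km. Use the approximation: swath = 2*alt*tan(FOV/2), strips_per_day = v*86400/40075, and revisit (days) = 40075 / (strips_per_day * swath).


swath = 2*752.44*tan(0.1946042) = 296.6098 km
v = sqrt(mu/r) = 7480.3817 m/s = 7.4804 km/s
strips/day = v*86400/40075 = 7.4804*86400/40075 = 16.1274
coverage/day = strips * swath = 16.1274 * 296.6098 = 4783.5399 km
revisit = 40075 / 4783.5399 = 8.3777 days

8.3777 days


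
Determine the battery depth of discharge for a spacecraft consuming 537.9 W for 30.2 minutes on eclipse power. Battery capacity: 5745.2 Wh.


E_used = P * t / 60 = 537.9 * 30.2 / 60 = 270.7430 Wh
DOD = E_used / E_total * 100 = 270.7430 / 5745.2 * 100
DOD = 4.7125 %

4.7125 %


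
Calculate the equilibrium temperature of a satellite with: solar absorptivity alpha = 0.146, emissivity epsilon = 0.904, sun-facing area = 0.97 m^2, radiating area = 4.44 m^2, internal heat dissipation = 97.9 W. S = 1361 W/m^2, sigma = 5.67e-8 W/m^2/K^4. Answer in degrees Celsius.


Numerator = alpha*S*A_sun + Q_int = 0.146*1361*0.97 + 97.9 = 290.6448 W
Denominator = eps*sigma*A_rad = 0.904*5.67e-8*4.44 = 2.2758019e-07 W/K^4
T^4 = 1.2771095e+09 K^4
T = 189.0414 K = -84.1086 C

-84.1086 degrees Celsius


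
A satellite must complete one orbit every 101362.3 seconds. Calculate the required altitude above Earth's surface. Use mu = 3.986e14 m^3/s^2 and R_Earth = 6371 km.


T = 101362.3 s
r = (mu*T^2/(4*pi^2))^(1/3) = (3.986e14 * 101362.3^2 / (4*pi^2))^(1/3)
r = 4.6986903e+07 m = 46986.9033 km
alt = r - R_E = 46986.9033 - 6371 = 40615.9033 km

40615.9033 km


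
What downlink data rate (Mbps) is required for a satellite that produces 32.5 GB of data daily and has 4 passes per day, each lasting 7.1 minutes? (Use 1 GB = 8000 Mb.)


total contact time = 4 * 7.1 * 60 = 1704.0000 s
data = 32.5 GB = 260000.0000 Mb
rate = 260000.0000 / 1704.0000 = 152.5822 Mbps

152.5822 Mbps


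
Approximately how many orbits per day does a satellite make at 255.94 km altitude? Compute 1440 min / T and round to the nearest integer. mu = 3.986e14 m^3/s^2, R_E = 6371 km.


r = 6.62694e+06 m
T = 2*pi*sqrt(r^3/mu) = 5368.8439 s = 89.4807 min
revs/day = 1440 / 89.4807 = 16.0929
Rounded: 16 revolutions per day

16 revolutions per day


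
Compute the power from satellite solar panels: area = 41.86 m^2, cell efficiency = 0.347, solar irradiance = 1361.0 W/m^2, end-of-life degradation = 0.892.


P = area * eta * S * degradation
P = 41.86 * 0.347 * 1361.0 * 0.892
P = 17634.0342 W

17634.0342 W


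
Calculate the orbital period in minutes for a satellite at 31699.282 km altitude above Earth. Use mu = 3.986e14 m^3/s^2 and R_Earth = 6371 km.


r = 38070.2820 km = 3.8070282e+07 m
T = 2*pi*sqrt(r^3/mu) = 2*pi*sqrt(5.5177025e+22 / 3.986e14)
T = 73924.8347 s = 1232.0806 min

1232.0806 minutes


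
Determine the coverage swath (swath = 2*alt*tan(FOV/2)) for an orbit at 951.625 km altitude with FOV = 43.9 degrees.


FOV = 43.9 deg = 0.7661995 rad
swath = 2 * alt * tan(FOV/2) = 2 * 951.625 * tan(0.3830998)
swath = 2 * 951.625 * 0.4030115
swath = 767.0316 km

767.0316 km


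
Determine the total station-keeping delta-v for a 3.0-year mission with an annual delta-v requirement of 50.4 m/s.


dV = rate * years = 50.4 * 3.0
dV = 151.2000 m/s

151.2000 m/s


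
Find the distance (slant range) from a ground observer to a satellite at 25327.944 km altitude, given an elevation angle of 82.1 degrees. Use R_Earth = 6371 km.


h = 25327.944 km, el = 82.1 deg
d = -R_E*sin(el) + sqrt((R_E*sin(el))^2 + 2*R_E*h + h^2)
d = -6371.0000*sin(1.4329) + sqrt((6371.0000*0.9905095)^2 + 2*6371.0000*25327.944 + 25327.944^2)
d = 25376.3112 km

25376.3112 km


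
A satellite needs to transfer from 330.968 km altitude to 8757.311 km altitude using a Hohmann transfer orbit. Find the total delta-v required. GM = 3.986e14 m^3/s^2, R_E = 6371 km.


r1 = 6701.9680 km = 6.701968e+06 m
r2 = 15128.3110 km = 1.5128311e+07 m
dv1 = sqrt(mu/r1)*(sqrt(2*r2/(r1+r2)) - 1) = 1367.2017 m/s
dv2 = sqrt(mu/r2)*(1 - sqrt(2*r1/(r1+r2))) = 1110.8599 m/s
total dv = |dv1| + |dv2| = 1367.2017 + 1110.8599 = 2478.0616 m/s = 2.4781 km/s

2.4781 km/s


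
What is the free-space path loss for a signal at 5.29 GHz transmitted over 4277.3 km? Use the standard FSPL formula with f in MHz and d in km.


f = 5.29 GHz = 5290.0000 MHz
d = 4277.3 km
FSPL = 32.44 + 20*log10(5290.0000) + 20*log10(4277.3)
FSPL = 32.44 + 74.4691 + 72.6234
FSPL = 179.5325 dB

179.5325 dB


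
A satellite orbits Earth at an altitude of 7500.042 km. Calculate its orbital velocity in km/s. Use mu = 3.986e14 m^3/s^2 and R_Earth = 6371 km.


r = R_E + alt = 6371.0 + 7500.042 = 13871.0420 km = 1.3871042e+07 m
v = sqrt(mu/r) = sqrt(3.986e14 / 1.3871042e+07) = 5360.6087 m/s = 5.3606 km/s

5.3606 km/s


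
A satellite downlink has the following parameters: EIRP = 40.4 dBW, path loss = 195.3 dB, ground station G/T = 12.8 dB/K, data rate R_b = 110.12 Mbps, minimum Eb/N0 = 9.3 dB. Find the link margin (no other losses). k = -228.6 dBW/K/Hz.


C/N0 = EIRP - FSPL + G/T - k = 40.4 - 195.3 + 12.8 - (-228.6)
C/N0 = 86.5000 dB-Hz
R_b = 110.12 Mbps = 1.1012e+08 bps -> 10*log10(R_b) = 80.4187 dB-Hz
Eb/N0 = C/N0 - 10*log10(R_b) = 86.5000 - 80.4187 = 6.0813 dB
Margin = Eb/N0 - Eb/N0_req = 6.0813 - 9.3 = -3.2187 dB (negative margin: link does not close)

-3.2187 dB


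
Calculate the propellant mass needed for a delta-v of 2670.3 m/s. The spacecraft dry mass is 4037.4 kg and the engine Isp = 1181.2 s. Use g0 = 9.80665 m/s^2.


ve = Isp * g0 = 1181.2 * 9.80665 = 11583.614980 m/s
mass ratio = exp(dv/ve) = exp(2670.3/11583.614980) = 1.25925955
m_prop = m_dry * (mr - 1) = 4037.4 * (1.25925955 - 1)
m_prop = 1046.7345 kg

1046.7345 kg


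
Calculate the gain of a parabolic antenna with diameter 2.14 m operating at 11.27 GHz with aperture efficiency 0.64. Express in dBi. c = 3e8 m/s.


lambda = c/f = 3e8 / 1.127e+10 = 0.02661934 m
G = eta*(pi*D/lambda)^2 = 0.64*(pi*2.14/0.02661934)^2
G = 40823.7211 (linear)
G = 10*log10(40823.7211) = 46.1091 dBi

46.1091 dBi


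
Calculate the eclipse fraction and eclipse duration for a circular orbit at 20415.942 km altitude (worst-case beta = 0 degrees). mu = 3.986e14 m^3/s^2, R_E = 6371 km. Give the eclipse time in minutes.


r = 26786.9420 km
T = 727.1846 min
Eclipse fraction = arcsin(R_E/r)/pi = arcsin(6371.0000/26786.9420)/pi
= arcsin(0.2378398)/pi = 0.07643931
Eclipse duration = 0.07643931 * 727.1846 = 55.5855 min

55.5855 minutes


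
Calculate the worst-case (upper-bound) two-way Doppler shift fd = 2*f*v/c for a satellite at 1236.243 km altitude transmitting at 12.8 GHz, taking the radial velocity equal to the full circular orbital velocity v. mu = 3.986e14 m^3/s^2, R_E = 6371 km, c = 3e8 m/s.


r = 7.607243e+06 m
v = sqrt(mu/r) = 7238.6071 m/s (worst-case radial velocity)
f = 12.8 GHz = 1.28e+10 Hz
fd = 2*f*v/c = 2*1.28e+10*7238.6071/3.0e+08
fd = 617694.4698 Hz

617694.4698 Hz


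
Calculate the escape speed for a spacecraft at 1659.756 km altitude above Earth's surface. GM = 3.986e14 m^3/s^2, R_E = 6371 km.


r = 6371.0 + 1659.756 = 8030.7560 km = 8.030756e+06 m
v_esc = sqrt(2*mu/r) = sqrt(2*3.986e14 / 8.030756e+06)
v_esc = 9963.3510 m/s = 9.9634 km/s

9.9634 km/s


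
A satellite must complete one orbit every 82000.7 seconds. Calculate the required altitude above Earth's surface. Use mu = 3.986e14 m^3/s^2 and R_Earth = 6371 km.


T = 82000.7 s
r = (mu*T^2/(4*pi^2))^(1/3) = (3.986e14 * 82000.7^2 / (4*pi^2))^(1/3)
r = 4.0794745e+07 m = 40794.7453 km
alt = r - R_E = 40794.7453 - 6371 = 34423.7453 km

34423.7453 km


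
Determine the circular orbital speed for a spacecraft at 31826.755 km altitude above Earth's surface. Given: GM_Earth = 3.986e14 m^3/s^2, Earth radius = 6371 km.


r = R_E + alt = 6371.0 + 31826.755 = 38197.7550 km = 3.8197755e+07 m
v = sqrt(mu/r) = sqrt(3.986e14 / 3.8197755e+07) = 3230.3511 m/s = 3.2304 km/s

3.2304 km/s


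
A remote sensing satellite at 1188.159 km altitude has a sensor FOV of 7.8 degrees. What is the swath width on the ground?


FOV = 7.8 deg = 0.1361357 rad
swath = 2 * alt * tan(FOV/2) = 2 * 1188.159 * tan(0.06806784)
swath = 2 * 1188.159 * 0.06817316
swath = 162.0011 km

162.0011 km


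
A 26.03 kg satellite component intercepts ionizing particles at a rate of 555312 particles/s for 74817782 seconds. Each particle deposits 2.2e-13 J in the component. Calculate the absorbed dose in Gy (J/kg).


Total energy deposited = rate * time * E_per
  = 555312 * 74817782 * 2.2e-13 = 9.1404 J
Dose = E_total / mass = 9.1404 / 26.03
Dose = 0.3511482 Gy

0.3511 Gy


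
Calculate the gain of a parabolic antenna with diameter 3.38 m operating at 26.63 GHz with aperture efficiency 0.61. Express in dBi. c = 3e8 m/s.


lambda = c/f = 3e8 / 2.663e+10 = 0.01126549 m
G = eta*(pi*D/lambda)^2 = 0.61*(pi*3.38/0.01126549)^2
G = 541954.4722 (linear)
G = 10*log10(541954.4722) = 57.3396 dBi

57.3396 dBi


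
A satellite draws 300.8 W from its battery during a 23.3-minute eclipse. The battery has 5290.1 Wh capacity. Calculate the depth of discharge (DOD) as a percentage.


E_used = P * t / 60 = 300.8 * 23.3 / 60 = 116.8107 Wh
DOD = E_used / E_total * 100 = 116.8107 / 5290.1 * 100
DOD = 2.2081 %

2.2081 %


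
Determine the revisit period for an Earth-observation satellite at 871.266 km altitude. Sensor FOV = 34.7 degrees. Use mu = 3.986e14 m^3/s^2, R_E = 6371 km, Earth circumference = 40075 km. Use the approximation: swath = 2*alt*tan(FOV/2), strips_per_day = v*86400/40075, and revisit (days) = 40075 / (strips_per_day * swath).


swath = 2*871.266*tan(0.3028146) = 544.4069 km
v = sqrt(mu/r) = 7418.7615 m/s = 7.4188 km/s
strips/day = v*86400/40075 = 7.4188*86400/40075 = 15.9945
coverage/day = strips * swath = 15.9945 * 544.4069 = 8707.5353 km
revisit = 40075 / 8707.5353 = 4.6023 days

4.6023 days


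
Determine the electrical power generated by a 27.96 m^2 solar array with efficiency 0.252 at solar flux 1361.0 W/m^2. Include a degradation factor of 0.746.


P = area * eta * S * degradation
P = 27.96 * 0.252 * 1361.0 * 0.746
P = 7153.7649 W

7153.7649 W


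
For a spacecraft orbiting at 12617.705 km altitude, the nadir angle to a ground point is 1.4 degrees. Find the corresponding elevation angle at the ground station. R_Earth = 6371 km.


r = R_E + alt = 18988.7050 km
Law of sines in the satellite / Earth-center / ground-point triangle:
  sin(nadir)/R_E = sin(90 + el)/r  =>  cos(el) = (r/R_E)*sin(nadir)
cos(el) = (18988.7050 / 6371.0000) * sin(1.4 deg) = 0.07281987
el = arccos(0.07281987) = 85.8240 deg
(Earth-central angle = 90 - nadir - el = 2.7760 deg)

85.8240 degrees


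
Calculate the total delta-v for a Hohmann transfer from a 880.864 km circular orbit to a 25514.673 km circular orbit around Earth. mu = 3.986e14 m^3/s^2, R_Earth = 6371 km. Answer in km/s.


r1 = 7251.8640 km = 7.251864e+06 m
r2 = 31885.6730 km = 3.1885673e+07 m
dv1 = sqrt(mu/r1)*(sqrt(2*r2/(r1+r2)) - 1) = 2049.8256 m/s
dv2 = sqrt(mu/r2)*(1 - sqrt(2*r1/(r1+r2))) = 1383.3078 m/s
total dv = |dv1| + |dv2| = 2049.8256 + 1383.3078 = 3433.1334 m/s = 3.4331 km/s

3.4331 km/s


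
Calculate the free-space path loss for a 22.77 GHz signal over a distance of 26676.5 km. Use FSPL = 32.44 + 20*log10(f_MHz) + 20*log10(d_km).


f = 22.77 GHz = 22770.0000 MHz
d = 26676.5 km
FSPL = 32.44 + 20*log10(22770.0000) + 20*log10(26676.5)
FSPL = 32.44 + 87.1473 + 88.5226
FSPL = 208.1098 dB

208.1098 dB


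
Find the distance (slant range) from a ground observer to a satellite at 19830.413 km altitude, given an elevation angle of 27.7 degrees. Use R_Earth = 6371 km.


h = 19830.413 km, el = 27.7 deg
d = -R_E*sin(el) + sqrt((R_E*sin(el))^2 + 2*R_E*h + h^2)
d = -6371.0000*sin(0.4834562) + sqrt((6371.0000*0.464842)^2 + 2*6371.0000*19830.413 + 19830.413^2)
d = 22625.4985 km

22625.4985 km


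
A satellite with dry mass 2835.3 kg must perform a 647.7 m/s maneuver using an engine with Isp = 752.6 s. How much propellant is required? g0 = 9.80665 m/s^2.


ve = Isp * g0 = 752.6 * 9.80665 = 7380.484790 m/s
mass ratio = exp(dv/ve) = exp(647.7/7380.484790) = 1.09172440
m_prop = m_dry * (mr - 1) = 2835.3 * (1.09172440 - 1)
m_prop = 260.0662 kg

260.0662 kg


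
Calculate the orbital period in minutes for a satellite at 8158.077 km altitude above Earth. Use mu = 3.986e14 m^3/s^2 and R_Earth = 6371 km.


r = 14529.0770 km = 1.4529077e+07 m
T = 2*pi*sqrt(r^3/mu) = 2*pi*sqrt(3.0670021e+21 / 3.986e14)
T = 17428.8310 s = 290.4805 min

290.4805 minutes


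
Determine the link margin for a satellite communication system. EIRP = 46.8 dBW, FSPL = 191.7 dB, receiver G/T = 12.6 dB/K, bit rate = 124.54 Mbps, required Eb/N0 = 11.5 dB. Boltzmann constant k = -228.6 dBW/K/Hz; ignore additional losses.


C/N0 = EIRP - FSPL + G/T - k = 46.8 - 191.7 + 12.6 - (-228.6)
C/N0 = 96.3000 dB-Hz
R_b = 124.54 Mbps = 1.2454e+08 bps -> 10*log10(R_b) = 80.9531 dB-Hz
Eb/N0 = C/N0 - 10*log10(R_b) = 96.3000 - 80.9531 = 15.3469 dB
Margin = Eb/N0 - Eb/N0_req = 15.3469 - 11.5 = 3.8469 dB (link closes)

3.8469 dB


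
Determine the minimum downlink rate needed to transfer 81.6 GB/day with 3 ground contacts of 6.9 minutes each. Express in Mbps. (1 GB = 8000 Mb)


total contact time = 3 * 6.9 * 60 = 1242.0000 s
data = 81.6 GB = 652800.0000 Mb
rate = 652800.0000 / 1242.0000 = 525.6039 Mbps

525.6039 Mbps


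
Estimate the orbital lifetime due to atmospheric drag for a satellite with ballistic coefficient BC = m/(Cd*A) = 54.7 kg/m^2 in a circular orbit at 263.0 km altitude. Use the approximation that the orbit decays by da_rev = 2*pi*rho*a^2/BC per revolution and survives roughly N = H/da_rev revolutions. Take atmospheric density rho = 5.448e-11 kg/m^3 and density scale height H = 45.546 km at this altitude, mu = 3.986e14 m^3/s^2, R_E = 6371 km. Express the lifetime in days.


a = R_E + alt = 6634.0000 km = 6.634e+06 m
da_rev = 2*pi*rho*a^2/BC = 2*pi*5.448e-11*(6.634e+06)^2/54.7 = 275.410552 m per revolution
N = H/da_rev = 45546.0000 m / 275.410552 m = 165.3749 revolutions
P = 2*pi*sqrt(a^3/mu) = 5377.4257 s
lifetime = N*P = 165.3749 * 5377.4257 = 889291.3919 s = 10.2927 days

10.2927 days


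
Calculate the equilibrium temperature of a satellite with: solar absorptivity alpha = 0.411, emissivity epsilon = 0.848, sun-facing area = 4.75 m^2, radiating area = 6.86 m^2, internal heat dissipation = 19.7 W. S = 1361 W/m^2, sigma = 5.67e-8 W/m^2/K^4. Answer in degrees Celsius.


Numerator = alpha*S*A_sun + Q_int = 0.411*1361*4.75 + 19.7 = 2676.7122 W
Denominator = eps*sigma*A_rad = 0.848*5.67e-8*6.86 = 3.2983978e-07 W/K^4
T^4 = 8.1151894e+09 K^4
T = 300.1405 K = 26.9905 C

26.9905 degrees Celsius


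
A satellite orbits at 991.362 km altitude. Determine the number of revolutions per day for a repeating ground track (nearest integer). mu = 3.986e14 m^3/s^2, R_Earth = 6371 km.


r = 7.362362e+06 m
T = 2*pi*sqrt(r^3/mu) = 6286.9061 s = 104.7818 min
revs/day = 1440 / 104.7818 = 13.7428
Rounded: 14 revolutions per day

14 revolutions per day


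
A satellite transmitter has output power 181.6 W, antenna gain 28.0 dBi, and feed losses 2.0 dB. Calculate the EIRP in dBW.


Pt = 181.6 W = 22.5912 dBW
EIRP = Pt_dBW + Gt - losses = 22.5912 + 28.0 - 2.0 = 48.5912 dBW

48.5912 dBW


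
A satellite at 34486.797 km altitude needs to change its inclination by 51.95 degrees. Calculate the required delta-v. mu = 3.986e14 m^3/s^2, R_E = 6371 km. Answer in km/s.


r = 40857.7970 km = 4.0857797e+07 m
V = sqrt(mu/r) = 3123.4257 m/s
di = 51.95 deg = 0.9066985 rad
dV = 2*V*sin(di/2) = 2*3123.4257*sin(0.4533493)
dV = 2735.9893 m/s = 2.7360 km/s

2.7360 km/s


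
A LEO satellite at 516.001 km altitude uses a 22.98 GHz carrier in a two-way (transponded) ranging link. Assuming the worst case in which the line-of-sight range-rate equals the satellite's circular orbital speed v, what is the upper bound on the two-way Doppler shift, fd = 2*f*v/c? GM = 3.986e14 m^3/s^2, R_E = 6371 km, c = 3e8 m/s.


r = 6.887001e+06 m
v = sqrt(mu/r) = 7607.7034 m/s (worst-case radial velocity)
f = 22.98 GHz = 2.298e+10 Hz
fd = 2*f*v/c = 2*2.298e+10*7607.7034/3.0e+08
fd = 1.1655002e+06 Hz

1.1655e+06 Hz


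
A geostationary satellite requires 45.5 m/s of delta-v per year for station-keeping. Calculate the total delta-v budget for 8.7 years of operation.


dV = rate * years = 45.5 * 8.7
dV = 395.8500 m/s

395.8500 m/s


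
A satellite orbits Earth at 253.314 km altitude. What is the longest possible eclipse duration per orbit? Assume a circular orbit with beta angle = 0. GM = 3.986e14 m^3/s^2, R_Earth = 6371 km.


r = 6624.3140 km
T = 89.4276 min
Eclipse fraction = arcsin(R_E/r)/pi = arcsin(6371.0000/6624.3140)/pi
= arcsin(0.96176)/pi = 0.4116883
Eclipse duration = 0.4116883 * 89.4276 = 36.8163 min

36.8163 minutes


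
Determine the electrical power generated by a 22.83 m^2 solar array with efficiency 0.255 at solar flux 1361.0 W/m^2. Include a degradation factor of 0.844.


P = area * eta * S * degradation
P = 22.83 * 0.255 * 1361.0 * 0.844
P = 6687.2362 W

6687.2362 W


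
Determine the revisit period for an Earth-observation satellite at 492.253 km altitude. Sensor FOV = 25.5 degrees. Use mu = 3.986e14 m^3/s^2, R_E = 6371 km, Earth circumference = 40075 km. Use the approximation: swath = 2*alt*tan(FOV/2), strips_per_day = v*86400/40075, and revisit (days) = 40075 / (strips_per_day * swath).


swath = 2*492.253*tan(0.2225295) = 222.7710 km
v = sqrt(mu/r) = 7620.8540 m/s = 7.6209 km/s
strips/day = v*86400/40075 = 7.6209*86400/40075 = 16.4302
coverage/day = strips * swath = 16.4302 * 222.7710 = 3660.1800 km
revisit = 40075 / 3660.1800 = 10.9489 days

10.9489 days


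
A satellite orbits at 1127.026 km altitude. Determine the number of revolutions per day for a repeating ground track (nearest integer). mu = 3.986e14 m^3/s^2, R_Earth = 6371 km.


r = 7.498026e+06 m
T = 2*pi*sqrt(r^3/mu) = 6461.4745 s = 107.6912 min
revs/day = 1440 / 107.6912 = 13.3716
Rounded: 13 revolutions per day

13 revolutions per day


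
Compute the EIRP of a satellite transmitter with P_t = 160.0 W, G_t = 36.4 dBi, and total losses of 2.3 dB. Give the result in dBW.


Pt = 160.0 W = 22.0412 dBW
EIRP = Pt_dBW + Gt - losses = 22.0412 + 36.4 - 2.3 = 56.1412 dBW

56.1412 dBW


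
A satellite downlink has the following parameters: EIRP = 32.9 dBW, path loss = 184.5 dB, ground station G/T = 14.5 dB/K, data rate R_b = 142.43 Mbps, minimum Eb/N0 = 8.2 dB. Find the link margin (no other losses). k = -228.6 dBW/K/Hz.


C/N0 = EIRP - FSPL + G/T - k = 32.9 - 184.5 + 14.5 - (-228.6)
C/N0 = 91.5000 dB-Hz
R_b = 142.43 Mbps = 1.4243e+08 bps -> 10*log10(R_b) = 81.5360 dB-Hz
Eb/N0 = C/N0 - 10*log10(R_b) = 91.5000 - 81.5360 = 9.9640 dB
Margin = Eb/N0 - Eb/N0_req = 9.9640 - 8.2 = 1.7640 dB (link closes)

1.7640 dB


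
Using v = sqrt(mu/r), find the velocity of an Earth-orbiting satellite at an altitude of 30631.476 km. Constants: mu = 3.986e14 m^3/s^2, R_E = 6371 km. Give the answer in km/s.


r = R_E + alt = 6371.0 + 30631.476 = 37002.4760 km = 3.7002476e+07 m
v = sqrt(mu/r) = sqrt(3.986e14 / 3.7002476e+07) = 3282.1109 m/s = 3.2821 km/s

3.2821 km/s


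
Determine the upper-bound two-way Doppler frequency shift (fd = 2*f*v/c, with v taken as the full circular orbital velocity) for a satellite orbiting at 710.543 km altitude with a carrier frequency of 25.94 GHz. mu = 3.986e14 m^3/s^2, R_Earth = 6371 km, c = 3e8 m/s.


r = 7.081543e+06 m
v = sqrt(mu/r) = 7502.4775 m/s (worst-case radial velocity)
f = 25.94 GHz = 2.594e+10 Hz
fd = 2*f*v/c = 2*2.594e+10*7502.4775/3.0e+08
fd = 1.2974284e+06 Hz

1.2974e+06 Hz


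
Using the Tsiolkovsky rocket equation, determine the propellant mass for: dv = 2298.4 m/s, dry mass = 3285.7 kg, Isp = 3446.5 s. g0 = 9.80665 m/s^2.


ve = Isp * g0 = 3446.5 * 9.80665 = 33798.619225 m/s
mass ratio = exp(dv/ve) = exp(2298.4/33798.619225) = 1.07036828
m_prop = m_dry * (mr - 1) = 3285.7 * (1.07036828 - 1)
m_prop = 231.2091 kg

231.2091 kg


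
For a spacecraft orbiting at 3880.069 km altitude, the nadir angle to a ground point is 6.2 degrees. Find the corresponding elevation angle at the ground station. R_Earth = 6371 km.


r = R_E + alt = 10251.0690 km
Law of sines in the satellite / Earth-center / ground-point triangle:
  sin(nadir)/R_E = sin(90 + el)/r  =>  cos(el) = (r/R_E)*sin(nadir)
cos(el) = (10251.0690 / 6371.0000) * sin(6.2 deg) = 0.1737732
el = arccos(0.1737732) = 79.9927 deg
(Earth-central angle = 90 - nadir - el = 3.8073 deg)

79.9927 degrees


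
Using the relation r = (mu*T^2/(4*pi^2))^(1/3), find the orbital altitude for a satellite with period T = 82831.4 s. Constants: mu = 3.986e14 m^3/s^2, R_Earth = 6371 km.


T = 82831.4 s
r = (mu*T^2/(4*pi^2))^(1/3) = (3.986e14 * 82831.4^2 / (4*pi^2))^(1/3)
r = 4.1069794e+07 m = 41069.7936 km
alt = r - R_E = 41069.7936 - 6371 = 34698.7936 km

34698.7936 km


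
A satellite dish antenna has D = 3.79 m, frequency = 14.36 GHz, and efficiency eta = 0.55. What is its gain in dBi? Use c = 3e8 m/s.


lambda = c/f = 3e8 / 1.436e+10 = 0.02089136 m
G = eta*(pi*D/lambda)^2 = 0.55*(pi*3.79/0.02089136)^2
G = 178651.7296 (linear)
G = 10*log10(178651.7296) = 52.5201 dBi

52.5201 dBi


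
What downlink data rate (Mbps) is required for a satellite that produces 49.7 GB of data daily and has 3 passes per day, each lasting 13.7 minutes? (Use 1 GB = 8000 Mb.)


total contact time = 3 * 13.7 * 60 = 2466.0000 s
data = 49.7 GB = 397600.0000 Mb
rate = 397600.0000 / 2466.0000 = 161.2328 Mbps

161.2328 Mbps


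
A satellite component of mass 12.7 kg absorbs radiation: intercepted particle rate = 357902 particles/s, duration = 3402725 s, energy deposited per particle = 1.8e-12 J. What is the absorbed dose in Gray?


Total energy deposited = rate * time * E_per
  = 357902 * 3402725 * 1.8e-12 = 2.1921 J
Dose = E_total / mass = 2.1921 / 12.7
Dose = 0.1726075 Gy

0.1726 Gy


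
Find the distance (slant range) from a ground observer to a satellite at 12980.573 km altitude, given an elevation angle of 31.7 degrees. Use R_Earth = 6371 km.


h = 12980.573 km, el = 31.7 deg
d = -R_E*sin(el) + sqrt((R_E*sin(el))^2 + 2*R_E*h + h^2)
d = -6371.0000*sin(0.5532694) + sqrt((6371.0000*0.5254717)^2 + 2*6371.0000*12980.573 + 12980.573^2)
d = 15229.1242 km

15229.1242 km


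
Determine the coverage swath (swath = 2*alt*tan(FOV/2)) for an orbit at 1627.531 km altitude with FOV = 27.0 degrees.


FOV = 27.0 deg = 0.4712389 rad
swath = 2 * alt * tan(FOV/2) = 2 * 1627.531 * tan(0.2356194)
swath = 2 * 1627.531 * 0.2400788
swath = 781.4712 km

781.4712 km


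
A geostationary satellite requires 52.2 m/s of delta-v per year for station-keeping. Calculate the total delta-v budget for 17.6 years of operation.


dV = rate * years = 52.2 * 17.6
dV = 918.7200 m/s

918.7200 m/s


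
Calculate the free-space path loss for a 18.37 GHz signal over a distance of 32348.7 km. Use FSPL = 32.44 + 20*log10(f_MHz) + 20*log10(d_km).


f = 18.37 GHz = 18370.0000 MHz
d = 32348.7 km
FSPL = 32.44 + 20*log10(18370.0000) + 20*log10(32348.7)
FSPL = 32.44 + 85.2822 + 90.1971
FSPL = 207.9193 dB

207.9193 dB


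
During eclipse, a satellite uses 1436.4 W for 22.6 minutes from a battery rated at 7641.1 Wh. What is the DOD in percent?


E_used = P * t / 60 = 1436.4 * 22.6 / 60 = 541.0440 Wh
DOD = E_used / E_total * 100 = 541.0440 / 7641.1 * 100
DOD = 7.0807 %

7.0807 %


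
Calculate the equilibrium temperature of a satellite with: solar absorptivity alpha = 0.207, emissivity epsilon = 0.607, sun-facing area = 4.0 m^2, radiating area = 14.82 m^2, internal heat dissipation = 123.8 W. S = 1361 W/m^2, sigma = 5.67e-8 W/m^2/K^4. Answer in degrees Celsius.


Numerator = alpha*S*A_sun + Q_int = 0.207*1361*4.0 + 123.8 = 1250.7080 W
Denominator = eps*sigma*A_rad = 0.607*5.67e-8*14.82 = 5.1005846e-07 W/K^4
T^4 = 2.4520876e+09 K^4
T = 222.5277 K = -50.6223 C

-50.6223 degrees Celsius


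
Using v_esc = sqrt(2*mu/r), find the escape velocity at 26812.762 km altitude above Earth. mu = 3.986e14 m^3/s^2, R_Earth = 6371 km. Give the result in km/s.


r = 6371.0 + 26812.762 = 33183.7620 km = 3.3183762e+07 m
v_esc = sqrt(2*mu/r) = sqrt(2*3.986e14 / 3.3183762e+07)
v_esc = 4901.4078 m/s = 4.9014 km/s

4.9014 km/s


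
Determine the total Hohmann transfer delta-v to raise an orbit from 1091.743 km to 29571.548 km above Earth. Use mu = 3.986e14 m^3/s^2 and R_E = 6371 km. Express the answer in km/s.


r1 = 7462.7430 km = 7.462743e+06 m
r2 = 35942.5480 km = 3.5942548e+07 m
dv1 = sqrt(mu/r1)*(sqrt(2*r2/(r1+r2)) - 1) = 2096.8372 m/s
dv2 = sqrt(mu/r2)*(1 - sqrt(2*r1/(r1+r2))) = 1377.3561 m/s
total dv = |dv1| + |dv2| = 2096.8372 + 1377.3561 = 3474.1933 m/s = 3.4742 km/s

3.4742 km/s


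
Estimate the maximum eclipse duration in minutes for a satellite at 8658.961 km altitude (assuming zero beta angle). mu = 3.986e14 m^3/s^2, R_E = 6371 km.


r = 15029.9610 km
T = 305.6305 min
Eclipse fraction = arcsin(R_E/r)/pi = arcsin(6371.0000/15029.9610)/pi
= arcsin(0.4238867)/pi = 0.1393345
Eclipse duration = 0.1393345 * 305.6305 = 42.5849 min

42.5849 minutes


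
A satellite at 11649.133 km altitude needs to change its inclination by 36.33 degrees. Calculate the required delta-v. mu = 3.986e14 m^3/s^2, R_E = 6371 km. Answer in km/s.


r = 18020.1330 km = 1.8020133e+07 m
V = sqrt(mu/r) = 4703.1589 m/s
di = 36.33 deg = 0.6340781 rad
dV = 2*V*sin(di/2) = 2*4703.1589*sin(0.3170391)
dV = 2932.4624 m/s = 2.9325 km/s

2.9325 km/s


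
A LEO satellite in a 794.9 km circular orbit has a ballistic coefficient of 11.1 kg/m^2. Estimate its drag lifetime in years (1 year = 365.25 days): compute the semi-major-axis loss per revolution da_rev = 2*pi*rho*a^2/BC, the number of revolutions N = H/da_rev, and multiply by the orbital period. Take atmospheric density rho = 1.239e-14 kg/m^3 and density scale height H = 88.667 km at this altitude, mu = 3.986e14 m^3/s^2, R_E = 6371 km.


a = R_E + alt = 7165.9000 km = 7.1659e+06 m
da_rev = 2*pi*rho*a^2/BC = 2*pi*1.239e-14*(7.1659e+06)^2/11.1 = 0.360138609 m per revolution
N = H/da_rev = 88667.0000 m / 0.360138609 m = 246202.4283 revolutions
P = 2*pi*sqrt(a^3/mu) = 6036.9466 s
lifetime = N*P = 246202.4283 * 6036.9466 = 1.4863109e+09 s = 17202.6727 days
years = 17202.6727 / 365.25 = 47.0984 years

47.0984 years


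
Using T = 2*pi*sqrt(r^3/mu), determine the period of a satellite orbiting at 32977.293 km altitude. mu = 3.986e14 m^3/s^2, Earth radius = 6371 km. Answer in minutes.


r = 39348.2930 km = 3.9348293e+07 m
T = 2*pi*sqrt(r^3/mu) = 2*pi*sqrt(6.0922496e+22 / 3.986e14)
T = 77678.3633 s = 1294.6394 min

1294.6394 minutes


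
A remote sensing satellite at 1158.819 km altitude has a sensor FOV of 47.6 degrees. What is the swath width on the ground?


FOV = 47.6 deg = 0.8307767 rad
swath = 2 * alt * tan(FOV/2) = 2 * 1158.819 * tan(0.4153884)
swath = 2 * 1158.819 * 0.4410526
swath = 1022.2002 km

1022.2002 km


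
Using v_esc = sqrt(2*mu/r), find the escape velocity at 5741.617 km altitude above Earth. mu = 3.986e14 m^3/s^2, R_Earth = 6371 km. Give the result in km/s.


r = 6371.0 + 5741.617 = 12112.6170 km = 1.2112617e+07 m
v_esc = sqrt(2*mu/r) = sqrt(2*3.986e14 / 1.2112617e+07)
v_esc = 8112.6857 m/s = 8.1127 km/s

8.1127 km/s


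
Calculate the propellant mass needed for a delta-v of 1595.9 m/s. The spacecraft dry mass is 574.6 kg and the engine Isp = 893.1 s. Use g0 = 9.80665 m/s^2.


ve = Isp * g0 = 893.1 * 9.80665 = 8758.319115 m/s
mass ratio = exp(dv/ve) = exp(1595.9/8758.319115) = 1.19987253
m_prop = m_dry * (mr - 1) = 574.6 * (1.19987253 - 1)
m_prop = 114.8468 kg

114.8468 kg


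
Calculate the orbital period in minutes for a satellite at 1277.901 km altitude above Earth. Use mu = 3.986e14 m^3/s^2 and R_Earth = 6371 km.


r = 7648.9010 km = 7.648901e+06 m
T = 2*pi*sqrt(r^3/mu) = 2*pi*sqrt(4.475042e+20 / 3.986e14)
T = 6657.4786 s = 110.9580 min

110.9580 minutes


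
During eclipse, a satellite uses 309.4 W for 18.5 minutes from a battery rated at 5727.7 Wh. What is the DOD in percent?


E_used = P * t / 60 = 309.4 * 18.5 / 60 = 95.3983 Wh
DOD = E_used / E_total * 100 = 95.3983 / 5727.7 * 100
DOD = 1.6656 %

1.6656 %


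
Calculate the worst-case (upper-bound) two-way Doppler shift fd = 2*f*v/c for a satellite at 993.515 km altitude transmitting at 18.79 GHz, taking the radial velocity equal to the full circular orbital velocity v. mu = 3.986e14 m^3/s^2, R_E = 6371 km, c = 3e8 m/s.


r = 7.364515e+06 m
v = sqrt(mu/r) = 7356.9291 m/s (worst-case radial velocity)
f = 18.79 GHz = 1.879e+10 Hz
fd = 2*f*v/c = 2*1.879e+10*7356.9291/3.0e+08
fd = 921577.9873 Hz

921577.9873 Hz


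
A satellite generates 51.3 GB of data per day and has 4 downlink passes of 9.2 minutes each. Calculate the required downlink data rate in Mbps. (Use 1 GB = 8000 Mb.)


total contact time = 4 * 9.2 * 60 = 2208.0000 s
data = 51.3 GB = 410400.0000 Mb
rate = 410400.0000 / 2208.0000 = 185.8696 Mbps

185.8696 Mbps


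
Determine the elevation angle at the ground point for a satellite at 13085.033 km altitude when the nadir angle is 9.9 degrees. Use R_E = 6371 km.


r = R_E + alt = 19456.0330 km
Law of sines in the satellite / Earth-center / ground-point triangle:
  sin(nadir)/R_E = sin(90 + el)/r  =>  cos(el) = (r/R_E)*sin(nadir)
cos(el) = (19456.0330 / 6371.0000) * sin(9.9 deg) = 0.5250445
el = arccos(0.5250445) = 58.3288 deg
(Earth-central angle = 90 - nadir - el = 21.7712 deg)

58.3288 degrees


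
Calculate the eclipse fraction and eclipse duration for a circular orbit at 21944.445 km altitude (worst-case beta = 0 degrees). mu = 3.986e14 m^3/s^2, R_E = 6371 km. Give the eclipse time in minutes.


r = 28315.4450 km
T = 790.3056 min
Eclipse fraction = arcsin(R_E/r)/pi = arcsin(6371.0000/28315.4450)/pi
= arcsin(0.2250009)/pi = 0.0722385
Eclipse duration = 0.0722385 * 790.3056 = 57.0905 min

57.0905 minutes


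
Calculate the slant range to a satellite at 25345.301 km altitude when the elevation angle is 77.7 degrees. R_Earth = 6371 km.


h = 25345.301 km, el = 77.7 deg
d = -R_E*sin(el) + sqrt((R_E*sin(el))^2 + 2*R_E*h + h^2)
d = -6371.0000*sin(1.3561) + sqrt((6371.0000*0.9770456)^2 + 2*6371.0000*25345.301 + 25345.301^2)
d = 25462.4911 km

25462.4911 km


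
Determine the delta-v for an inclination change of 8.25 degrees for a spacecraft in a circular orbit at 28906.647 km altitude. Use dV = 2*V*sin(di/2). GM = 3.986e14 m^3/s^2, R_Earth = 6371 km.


r = 35277.6470 km = 3.5277647e+07 m
V = sqrt(mu/r) = 3361.3895 m/s
di = 8.25 deg = 0.1439897 rad
dV = 2*V*sin(di/2) = 2*3361.3895*sin(0.07199483)
dV = 483.5873 m/s = 0.4835873 km/s

0.4836 km/s


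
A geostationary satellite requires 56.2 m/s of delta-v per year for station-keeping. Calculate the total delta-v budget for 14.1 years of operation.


dV = rate * years = 56.2 * 14.1
dV = 792.4200 m/s

792.4200 m/s


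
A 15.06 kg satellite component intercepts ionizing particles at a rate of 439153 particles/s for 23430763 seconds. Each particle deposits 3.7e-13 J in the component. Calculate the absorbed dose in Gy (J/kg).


Total energy deposited = rate * time * E_per
  = 439153 * 23430763 * 3.7e-13 = 3.8072 J
Dose = E_total / mass = 3.8072 / 15.06
Dose = 0.2528011 Gy

0.2528 Gy


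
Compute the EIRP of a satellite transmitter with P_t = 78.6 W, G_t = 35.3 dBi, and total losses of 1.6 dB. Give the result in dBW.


Pt = 78.6 W = 18.9542 dBW
EIRP = Pt_dBW + Gt - losses = 18.9542 + 35.3 - 1.6 = 52.6542 dBW

52.6542 dBW


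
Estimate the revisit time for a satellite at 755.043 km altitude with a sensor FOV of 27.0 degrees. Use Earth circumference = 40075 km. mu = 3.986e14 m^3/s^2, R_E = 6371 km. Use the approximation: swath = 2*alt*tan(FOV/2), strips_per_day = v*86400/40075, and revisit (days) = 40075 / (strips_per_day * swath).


swath = 2*755.043*tan(0.2356194) = 362.5396 km
v = sqrt(mu/r) = 7479.0154 m/s = 7.4790 km/s
strips/day = v*86400/40075 = 7.4790*86400/40075 = 16.1244
coverage/day = strips * swath = 16.1244 * 362.5396 = 5845.7476 km
revisit = 40075 / 5845.7476 = 6.8554 days

6.8554 days


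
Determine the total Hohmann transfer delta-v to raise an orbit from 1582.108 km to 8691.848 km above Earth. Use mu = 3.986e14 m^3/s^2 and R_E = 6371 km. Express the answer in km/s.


r1 = 7953.1080 km = 7.953108e+06 m
r2 = 15062.8480 km = 1.5062848e+07 m
dv1 = sqrt(mu/r1)*(sqrt(2*r2/(r1+r2)) - 1) = 1019.9648 m/s
dv2 = sqrt(mu/r2)*(1 - sqrt(2*r1/(r1+r2))) = 867.7113 m/s
total dv = |dv1| + |dv2| = 1019.9648 + 867.7113 = 1887.6761 m/s = 1.8877 km/s

1.8877 km/s


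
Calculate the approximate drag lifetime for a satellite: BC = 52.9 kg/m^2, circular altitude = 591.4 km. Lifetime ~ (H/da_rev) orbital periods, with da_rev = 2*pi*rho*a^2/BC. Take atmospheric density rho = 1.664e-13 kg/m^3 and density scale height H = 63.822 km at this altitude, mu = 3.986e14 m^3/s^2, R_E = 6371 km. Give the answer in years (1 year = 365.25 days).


a = R_E + alt = 6962.4000 km = 6.9624e+06 m
da_rev = 2*pi*rho*a^2/BC = 2*pi*1.664e-13*(6.9624e+06)^2/52.9 = 0.958066069 m per revolution
N = H/da_rev = 63822.0000 m / 0.958066069 m = 66615.4476 revolutions
P = 2*pi*sqrt(a^3/mu) = 5781.6218 s
lifetime = N*P = 66615.4476 * 5781.6218 = 3.8514532e+08 s = 4457.7005 days
years = 4457.7005 / 365.25 = 12.2045 years

12.2045 years


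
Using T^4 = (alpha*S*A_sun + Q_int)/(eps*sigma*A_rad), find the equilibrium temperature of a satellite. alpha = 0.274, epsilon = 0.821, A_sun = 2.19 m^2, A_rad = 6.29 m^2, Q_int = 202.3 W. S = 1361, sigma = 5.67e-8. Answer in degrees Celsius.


Numerator = alpha*S*A_sun + Q_int = 0.274*1361*2.19 + 202.3 = 1018.9817 W
Denominator = eps*sigma*A_rad = 0.821*5.67e-8*6.29 = 2.928039e-07 W/K^4
T^4 = 3.4800822e+09 K^4
T = 242.8831 K = -30.2669 C

-30.2669 degrees Celsius


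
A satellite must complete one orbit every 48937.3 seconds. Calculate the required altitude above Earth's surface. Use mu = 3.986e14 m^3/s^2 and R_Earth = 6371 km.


T = 48937.3 s
r = (mu*T^2/(4*pi^2))^(1/3) = (3.986e14 * 48937.3^2 / (4*pi^2))^(1/3)
r = 2.8916953e+07 m = 28916.9525 km
alt = r - R_E = 28916.9525 - 6371 = 22545.9525 km

22545.9525 km


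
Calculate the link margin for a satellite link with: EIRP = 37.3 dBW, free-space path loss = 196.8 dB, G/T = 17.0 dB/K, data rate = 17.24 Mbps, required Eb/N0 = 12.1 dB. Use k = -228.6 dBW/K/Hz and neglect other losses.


C/N0 = EIRP - FSPL + G/T - k = 37.3 - 196.8 + 17.0 - (-228.6)
C/N0 = 86.1000 dB-Hz
R_b = 17.24 Mbps = 1.724e+07 bps -> 10*log10(R_b) = 72.3654 dB-Hz
Eb/N0 = C/N0 - 10*log10(R_b) = 86.1000 - 72.3654 = 13.7346 dB
Margin = Eb/N0 - Eb/N0_req = 13.7346 - 12.1 = 1.6346 dB (link closes)

1.6346 dB


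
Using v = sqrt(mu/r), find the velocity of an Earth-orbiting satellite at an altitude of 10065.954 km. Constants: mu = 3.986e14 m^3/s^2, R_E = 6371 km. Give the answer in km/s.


r = R_E + alt = 6371.0 + 10065.954 = 16436.9540 km = 1.6436954e+07 m
v = sqrt(mu/r) = sqrt(3.986e14 / 1.6436954e+07) = 4924.4528 m/s = 4.9245 km/s

4.9245 km/s


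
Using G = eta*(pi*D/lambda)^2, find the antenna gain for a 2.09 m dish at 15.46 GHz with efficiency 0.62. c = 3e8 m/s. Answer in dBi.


lambda = c/f = 3e8 / 1.546e+10 = 0.01940492 m
G = eta*(pi*D/lambda)^2 = 0.62*(pi*2.09/0.01940492)^2
G = 70984.0014 (linear)
G = 10*log10(70984.0014) = 48.5116 dBi

48.5116 dBi


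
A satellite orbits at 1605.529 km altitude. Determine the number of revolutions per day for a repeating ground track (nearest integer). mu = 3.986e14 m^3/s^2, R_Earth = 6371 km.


r = 7.976529e+06 m
T = 2*pi*sqrt(r^3/mu) = 7089.7700 s = 118.1628 min
revs/day = 1440 / 118.1628 = 12.1866
Rounded: 12 revolutions per day

12 revolutions per day


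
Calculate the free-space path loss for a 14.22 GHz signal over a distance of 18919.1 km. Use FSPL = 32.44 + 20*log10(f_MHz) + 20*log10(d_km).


f = 14.22 GHz = 14220.0000 MHz
d = 18919.1 km
FSPL = 32.44 + 20*log10(14220.0000) + 20*log10(18919.1)
FSPL = 32.44 + 83.0580 + 85.5380
FSPL = 201.0360 dB

201.0360 dB


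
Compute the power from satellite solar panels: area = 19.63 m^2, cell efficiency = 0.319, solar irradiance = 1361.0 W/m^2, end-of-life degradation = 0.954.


P = area * eta * S * degradation
P = 19.63 * 0.319 * 1361.0 * 0.954
P = 8130.5043 W

8130.5043 W


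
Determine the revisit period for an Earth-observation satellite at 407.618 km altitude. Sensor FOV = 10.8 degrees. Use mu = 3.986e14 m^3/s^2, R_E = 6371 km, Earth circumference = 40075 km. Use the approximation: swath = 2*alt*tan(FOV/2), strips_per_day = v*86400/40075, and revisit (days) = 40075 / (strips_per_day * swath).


swath = 2*407.618*tan(0.09424778) = 77.0625 km
v = sqrt(mu/r) = 7668.2818 m/s = 7.6683 km/s
strips/day = v*86400/40075 = 7.6683*86400/40075 = 16.5325
coverage/day = strips * swath = 16.5325 * 77.0625 = 1274.0349 km
revisit = 40075 / 1274.0349 = 31.4552 days

31.4552 days


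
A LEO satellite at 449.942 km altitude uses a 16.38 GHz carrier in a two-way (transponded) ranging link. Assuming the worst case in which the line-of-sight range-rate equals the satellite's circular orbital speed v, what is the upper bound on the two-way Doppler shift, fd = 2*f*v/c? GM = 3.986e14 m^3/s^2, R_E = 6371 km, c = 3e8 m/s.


r = 6.820942e+06 m
v = sqrt(mu/r) = 7644.4540 m/s (worst-case radial velocity)
f = 16.38 GHz = 1.638e+10 Hz
fd = 2*f*v/c = 2*1.638e+10*7644.4540/3.0e+08
fd = 834774.3714 Hz

834774.3714 Hz
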